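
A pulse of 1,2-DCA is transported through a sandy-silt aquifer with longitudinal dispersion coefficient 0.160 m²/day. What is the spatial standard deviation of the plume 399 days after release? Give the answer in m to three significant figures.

11.3 m

Dispersive spreading gives a Gaussian with σ² = 2Dt; advection only shifts the center.
σ = √(2 × 0.160 × 399) = 11.3 m.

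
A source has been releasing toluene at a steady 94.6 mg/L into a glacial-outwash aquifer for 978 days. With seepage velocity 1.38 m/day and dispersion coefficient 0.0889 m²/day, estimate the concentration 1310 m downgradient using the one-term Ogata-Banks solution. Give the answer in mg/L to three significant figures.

94.5 mg/L

For a continuous step input, C/C₀ ≈ ½·erfc((x−vt)/(2√(Dt))).
vt = 1.38 × 978 = 1349.64 m and 2√(Dt) = 2√(0.0889 × 978) = 18.65 m.
Argument (x−vt)/(2√(Dt)) = (1310 − 1349.64)/18.65 = -2.125; ½·erfc(-2.125) = 0.9987.
C = 94.6 × 0.9987 = 94.5 mg/L.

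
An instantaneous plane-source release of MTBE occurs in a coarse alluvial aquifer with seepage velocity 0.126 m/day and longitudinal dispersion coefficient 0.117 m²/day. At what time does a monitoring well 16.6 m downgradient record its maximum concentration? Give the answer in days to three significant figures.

For the 1D instantaneous-source solution, setting ∂C/∂t = 0 at fixed x gives v²t² + 2Dt − x² = 0, so t = (√(D² + v²x²) − D)/v².
√(D² + v²x²) = √(0.117² + 0.126² × 16.6²) = 2.095; v² = 0.015876.
t = (2.095 − 0.117)/0.015876 = 125 days (vs. the pure-advection estimate x/v = 132 d).

125 days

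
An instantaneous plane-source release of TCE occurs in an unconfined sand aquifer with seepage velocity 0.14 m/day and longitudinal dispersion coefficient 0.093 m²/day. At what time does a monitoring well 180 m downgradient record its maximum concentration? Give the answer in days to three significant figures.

For the 1D instantaneous-source solution, setting ∂C/∂t = 0 at fixed x gives v²t² + 2Dt − x² = 0, so t = (√(D² + v²x²) − D)/v².
√(D² + v²x²) = √(0.093² + 0.14² × 180²) = 25.20; v² = 0.0196.
t = (25.20 − 0.093)/0.0196 = 1280 days (vs. the pure-advection estimate x/v = 1290 d).

1280 days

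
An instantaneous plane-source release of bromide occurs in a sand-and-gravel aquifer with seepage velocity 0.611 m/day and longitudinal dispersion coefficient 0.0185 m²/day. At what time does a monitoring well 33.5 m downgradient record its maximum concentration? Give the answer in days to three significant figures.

54.8 days

For the 1D instantaneous-source solution, setting ∂C/∂t = 0 at fixed x gives v²t² + 2Dt − x² = 0, so t = (√(D² + v²x²) − D)/v².
√(D² + v²x²) = √(0.0185² + 0.611² × 33.5²) = 20.47; v² = 0.373321.
t = (20.47 − 0.0185)/0.373321 = 54.8 days (vs. the pure-advection estimate x/v = 54.8 d).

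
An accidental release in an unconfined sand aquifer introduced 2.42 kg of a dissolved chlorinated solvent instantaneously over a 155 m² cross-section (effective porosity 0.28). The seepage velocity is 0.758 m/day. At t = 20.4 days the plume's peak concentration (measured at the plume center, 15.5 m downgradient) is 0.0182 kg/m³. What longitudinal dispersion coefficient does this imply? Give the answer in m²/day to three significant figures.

At the plume center C_max = M/(n_e·A·√(4πDt)), so D = M²/(4πt·(n_e·A·C_max)²).
n_e·A·C_max = 0.28 × 155 × 0.0182 = 0.7899 kg/m.
D = 2.42²/(4π × 20.4 × 0.7899²) = 0.0366 m²/day.

0.0366 m²/day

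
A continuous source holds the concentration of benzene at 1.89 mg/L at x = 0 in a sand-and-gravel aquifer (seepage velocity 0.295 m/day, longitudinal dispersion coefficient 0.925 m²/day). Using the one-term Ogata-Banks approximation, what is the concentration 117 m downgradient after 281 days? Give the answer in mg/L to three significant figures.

For a continuous step input, C/C₀ ≈ ½·erfc((x−vt)/(2√(Dt))).
vt = 0.295 × 281 = 82.895 m and 2√(Dt) = 2√(0.925 × 281) = 32.24 m.
Argument (x−vt)/(2√(Dt)) = (117 − 82.895)/32.24 = 1.058; ½·erfc(1.058) = 0.06730.
C = 1.89 × 0.06730 = 0.127 mg/L.

0.127 mg/L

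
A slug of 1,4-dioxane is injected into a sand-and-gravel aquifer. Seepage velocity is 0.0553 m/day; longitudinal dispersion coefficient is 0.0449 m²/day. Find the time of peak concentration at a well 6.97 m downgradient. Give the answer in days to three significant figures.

For the 1D instantaneous-source solution, setting ∂C/∂t = 0 at fixed x gives v²t² + 2Dt − x² = 0, so t = (√(D² + v²x²) − D)/v².
√(D² + v²x²) = √(0.0449² + 0.0553² × 6.97²) = 0.3880; v² = 0.00305809.
t = (0.3880 − 0.0449)/0.00305809 = 112 days (vs. the pure-advection estimate x/v = 126 d).

112 days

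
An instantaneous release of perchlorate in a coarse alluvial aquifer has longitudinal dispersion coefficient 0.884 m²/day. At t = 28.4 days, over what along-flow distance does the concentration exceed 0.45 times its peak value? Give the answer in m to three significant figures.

The plume is Gaussian with σ = √(2Dt) = √(2 × 0.884 × 28.4) = 7.086 m.
C/C_peak = exp(−Δx²/(2σ²)) = 0.45 ⇒ Δx = σ·√(−2 ln 0.45) = 7.086 × 1.264 = 8.957 m.
Width = 2Δx = 17.9 m.

17.9 m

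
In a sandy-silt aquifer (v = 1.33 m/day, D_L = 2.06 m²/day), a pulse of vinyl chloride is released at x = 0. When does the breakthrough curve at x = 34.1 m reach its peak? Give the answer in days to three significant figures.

For the 1D instantaneous-source solution, setting ∂C/∂t = 0 at fixed x gives v²t² + 2Dt − x² = 0, so t = (√(D² + v²x²) − D)/v².
√(D² + v²x²) = √(2.06² + 1.33² × 34.1²) = 45.40; v² = 1.7689.
t = (45.40 − 2.06)/1.7689 = 24.5 days (vs. the pure-advection estimate x/v = 25.6 d).

24.5 days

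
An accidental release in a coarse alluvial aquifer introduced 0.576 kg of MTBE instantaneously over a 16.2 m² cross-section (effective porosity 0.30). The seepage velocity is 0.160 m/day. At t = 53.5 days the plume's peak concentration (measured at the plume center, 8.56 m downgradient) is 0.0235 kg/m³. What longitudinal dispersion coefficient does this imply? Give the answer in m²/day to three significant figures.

0.0378 m²/day

At the plume center C_max = M/(n_e·A·√(4πDt)), so D = M²/(4πt·(n_e·A·C_max)²).
n_e·A·C_max = 0.30 × 16.2 × 0.0235 = 0.1142 kg/m.
D = 0.576²/(4π × 53.5 × 0.1142²) = 0.0378 m²/day.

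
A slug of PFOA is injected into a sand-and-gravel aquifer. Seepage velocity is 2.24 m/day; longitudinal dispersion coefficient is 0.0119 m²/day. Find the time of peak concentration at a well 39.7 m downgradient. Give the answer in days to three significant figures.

17.7 days

For the 1D instantaneous-source solution, setting ∂C/∂t = 0 at fixed x gives v²t² + 2Dt − x² = 0, so t = (√(D² + v²x²) − D)/v².
√(D² + v²x²) = √(0.0119² + 2.24² × 39.7²) = 88.93; v² = 5.0176.
t = (88.93 − 0.0119)/5.0176 = 17.7 days (vs. the pure-advection estimate x/v = 17.7 d).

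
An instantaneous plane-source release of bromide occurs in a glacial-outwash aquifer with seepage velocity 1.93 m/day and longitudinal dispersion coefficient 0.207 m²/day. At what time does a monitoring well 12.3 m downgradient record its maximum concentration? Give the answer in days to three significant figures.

6.32 days

For the 1D instantaneous-source solution, setting ∂C/∂t = 0 at fixed x gives v²t² + 2Dt − x² = 0, so t = (√(D² + v²x²) − D)/v².
√(D² + v²x²) = √(0.207² + 1.93² × 12.3²) = 23.74; v² = 3.7249.
t = (23.74 − 0.207)/3.7249 = 6.32 days (vs. the pure-advection estimate x/v = 6.37 d).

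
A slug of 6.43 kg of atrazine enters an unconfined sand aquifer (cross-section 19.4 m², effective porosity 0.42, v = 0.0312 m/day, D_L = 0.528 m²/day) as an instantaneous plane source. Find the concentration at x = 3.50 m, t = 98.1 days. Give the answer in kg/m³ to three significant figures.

For an instantaneous plane source, C(x,t) = M/(n_e·A·√(4πDt)) · exp(−(x−vt)²/(4Dt)), with n_e·A the pore (flow) area.
Plume center vt = 0.0312 × 98.1 = 3.06072 m, so the well at 3.50 m is 0.43928 m downgradient of the peak.
√(4πDt) = 25.51 m, giving peak height M/(n_e·A·√(4πDt)) = 6.43/(0.42 × 19.4 × 25.51) = 0.03093 kg/m³.
(x−vt)²/(4Dt) = (0.43928)²/(4 × 0.528 × 98.1) = 0.0009314; exp(−0.0009314) = 0.9991.
C = 0.03093 × 0.9991 = 0.0309 kg/m³.

0.0309 kg/m³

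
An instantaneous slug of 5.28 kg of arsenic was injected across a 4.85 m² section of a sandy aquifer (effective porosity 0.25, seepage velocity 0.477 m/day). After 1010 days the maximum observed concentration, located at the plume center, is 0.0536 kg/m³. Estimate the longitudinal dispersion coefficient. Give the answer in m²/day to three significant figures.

At the plume center C_max = M/(n_e·A·√(4πDt)), so D = M²/(4πt·(n_e·A·C_max)²).
n_e·A·C_max = 0.25 × 4.85 × 0.0536 = 0.06499 kg/m.
D = 5.28²/(4π × 1010 × 0.06499²) = 0.520 m²/day.

0.520 m²/day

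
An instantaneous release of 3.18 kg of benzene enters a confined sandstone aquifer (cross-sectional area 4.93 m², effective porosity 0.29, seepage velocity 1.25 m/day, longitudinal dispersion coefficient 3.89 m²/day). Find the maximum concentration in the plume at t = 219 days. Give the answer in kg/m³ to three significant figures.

The peak of an instantaneous 1D plume sits at x = vt; there the Gaussian factor is 1 and C_max = M/(n_e·A·√(4πDt)), where n_e·A is the pore area the mass is dissolved in.
√(4πDt) = √(4π × 3.89 × 219) = 103.5 m, so C_max = 3.18/(0.29 × 4.93 × 103.5) = 0.0215 kg/m³.

0.0215 kg/m³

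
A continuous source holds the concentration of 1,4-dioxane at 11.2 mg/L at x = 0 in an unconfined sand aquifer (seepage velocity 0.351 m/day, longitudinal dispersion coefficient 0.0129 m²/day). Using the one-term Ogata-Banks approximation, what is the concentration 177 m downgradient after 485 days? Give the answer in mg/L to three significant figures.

For a continuous step input, C/C₀ ≈ ½·erfc((x−vt)/(2√(Dt))).
vt = 0.351 × 485 = 170.235 m and 2√(Dt) = 2√(0.0129 × 485) = 5.003 m.
Argument (x−vt)/(2√(Dt)) = (177 − 170.235)/5.003 = 1.352; ½·erfc(1.352) = 0.02794.
C = 11.2 × 0.02794 = 0.313 mg/L.

0.313 mg/L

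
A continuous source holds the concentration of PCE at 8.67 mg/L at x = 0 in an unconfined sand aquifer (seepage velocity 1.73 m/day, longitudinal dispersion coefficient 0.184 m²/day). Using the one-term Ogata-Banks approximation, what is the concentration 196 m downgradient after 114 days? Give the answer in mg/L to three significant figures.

For a continuous step input, C/C₀ ≈ ½·erfc((x−vt)/(2√(Dt))).
vt = 1.73 × 114 = 197.22 m and 2√(Dt) = 2√(0.184 × 114) = 9.160 m.
Argument (x−vt)/(2√(Dt)) = (196 − 197.22)/9.160 = -0.1332; ½·erfc(-0.1332) = 0.5747.
C = 8.67 × 0.5747 = 4.98 mg/L.

4.98 mg/L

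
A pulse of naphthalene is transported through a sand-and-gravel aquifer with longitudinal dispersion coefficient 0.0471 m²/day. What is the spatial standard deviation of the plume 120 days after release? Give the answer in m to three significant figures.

3.36 m

Dispersive spreading gives a Gaussian with σ² = 2Dt; advection only shifts the center.
σ = √(2 × 0.0471 × 120) = 3.36 m.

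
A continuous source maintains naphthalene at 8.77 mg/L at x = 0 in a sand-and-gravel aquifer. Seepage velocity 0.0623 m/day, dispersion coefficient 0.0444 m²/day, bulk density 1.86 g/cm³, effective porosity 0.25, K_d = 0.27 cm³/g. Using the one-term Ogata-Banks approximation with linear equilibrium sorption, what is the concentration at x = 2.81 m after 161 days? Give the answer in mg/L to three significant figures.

5.22 mg/L

Retardation factor R = 1 + ρ_b·K_d/n = 1 + 1.86 × 0.27/0.25 = 3.009.
Sorption retards both mechanisms: v_R = v/R = 0.02070 m/day, D_R = D/R = 0.01476 m²/day.
v_R·t = 0.02070 × 161 = 3.3327 m; 2√(D_R t) = 3.083 m; argument = (2.81 − 3.3327)/3.083 = -0.1695.
C = C₀ × ½·erfc(-0.1695) = 8.77 × 0.5947 = 5.22 mg/L.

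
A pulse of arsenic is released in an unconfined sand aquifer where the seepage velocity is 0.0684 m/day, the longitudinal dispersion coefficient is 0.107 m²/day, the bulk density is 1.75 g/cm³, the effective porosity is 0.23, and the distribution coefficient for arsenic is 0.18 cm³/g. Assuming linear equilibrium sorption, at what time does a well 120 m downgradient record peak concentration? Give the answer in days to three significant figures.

4100 days

Retardation factor R = 1 + ρ_b·K_d/n = 1 + 1.75 × 0.18/0.23 = 2.370.
Sorption retards both mechanisms: v_R = v/R = 0.02886 m/day, D_R = D/R = 0.04515 m²/day.
Peak time from v_R²t² + 2D_R t − x² = 0: t = (√(D_R² + v_R²x²) − D_R)/v_R².
√(D_R² + v_R²x²) = √(0.04515² + 0.02886² × 120²) = 3.463; v_R² = 0.0008329.
t = (3.463 − 0.04515)/0.0008329 = 4100 days.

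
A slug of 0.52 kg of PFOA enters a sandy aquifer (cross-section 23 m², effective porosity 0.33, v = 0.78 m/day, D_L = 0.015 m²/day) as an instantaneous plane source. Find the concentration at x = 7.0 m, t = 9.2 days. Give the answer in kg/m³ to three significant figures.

For an instantaneous plane source, C(x,t) = M/(n_e·A·√(4πDt)) · exp(−(x−vt)²/(4Dt)), with n_e·A the pore (flow) area.
Plume center vt = 0.78 × 9.2 = 7.176 m, so the well at 7.0 m is 0.176 m upgradient of the peak.
√(4πDt) = 1.317 m, giving peak height M/(n_e·A·√(4πDt)) = 0.52/(0.33 × 23 × 1.317) = 0.05202 kg/m³.
(x−vt)²/(4Dt) = (-0.176)²/(4 × 0.015 × 9.2) = 0.05612; exp(−0.05612) = 0.9454.
C = 0.05202 × 0.9454 = 0.0492 kg/m³.

0.0492 kg/m³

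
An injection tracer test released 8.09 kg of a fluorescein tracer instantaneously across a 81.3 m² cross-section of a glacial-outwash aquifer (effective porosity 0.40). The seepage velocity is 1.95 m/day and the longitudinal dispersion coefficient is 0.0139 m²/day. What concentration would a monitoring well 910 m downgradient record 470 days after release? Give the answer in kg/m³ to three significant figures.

0.00545 kg/m³

For an instantaneous plane source, C(x,t) = M/(n_e·A·√(4πDt)) · exp(−(x−vt)²/(4Dt)), with n_e·A the pore (flow) area.
Plume center vt = 1.95 × 470 = 916.5 m, so the well at 910 m is 6.5 m upgradient of the peak.
√(4πDt) = 9.061 m, giving peak height M/(n_e·A·√(4πDt)) = 8.09/(0.40 × 81.3 × 9.061) = 0.02746 kg/m³.
(x−vt)²/(4Dt) = (-6.5)²/(4 × 0.0139 × 470) = 1.617; exp(−1.617) = 0.1985.
C = 0.02746 × 0.1985 = 0.00545 kg/m³.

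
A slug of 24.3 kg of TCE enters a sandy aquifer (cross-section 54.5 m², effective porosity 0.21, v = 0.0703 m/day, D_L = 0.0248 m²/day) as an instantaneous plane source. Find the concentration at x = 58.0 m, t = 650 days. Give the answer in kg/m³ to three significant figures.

For an instantaneous plane source, C(x,t) = M/(n_e·A·√(4πDt)) · exp(−(x−vt)²/(4Dt)), with n_e·A the pore (flow) area.
Plume center vt = 0.0703 × 650 = 45.695 m, so the well at 58.0 m is 12.305 m downgradient of the peak.
√(4πDt) = 14.23 m, giving peak height M/(n_e·A·√(4πDt)) = 24.3/(0.21 × 54.5 × 14.23) = 0.1492 kg/m³.
(x−vt)²/(4Dt) = (12.305)²/(4 × 0.0248 × 650) = 2.348; exp(−2.348) = 0.09556.
C = 0.1492 × 0.09556 = 0.0143 kg/m³.

0.0143 kg/m³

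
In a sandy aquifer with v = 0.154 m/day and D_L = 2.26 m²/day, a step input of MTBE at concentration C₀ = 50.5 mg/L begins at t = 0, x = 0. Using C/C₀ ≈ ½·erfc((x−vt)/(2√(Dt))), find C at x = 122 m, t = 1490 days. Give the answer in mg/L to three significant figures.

For a continuous step input, C/C₀ ≈ ½·erfc((x−vt)/(2√(Dt))).
vt = 0.154 × 1490 = 229.46 m and 2√(Dt) = 2√(2.26 × 1490) = 116.1 m.
Argument (x−vt)/(2√(Dt)) = (122 − 229.46)/116.1 = -0.9256; ½·erfc(-0.9256) = 0.9047.
C = 50.5 × 0.9047 = 45.7 mg/L.

45.7 mg/L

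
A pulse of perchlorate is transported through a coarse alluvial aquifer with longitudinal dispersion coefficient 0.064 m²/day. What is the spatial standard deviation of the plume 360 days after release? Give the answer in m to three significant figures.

Dispersive spreading gives a Gaussian with σ² = 2Dt; advection only shifts the center.
σ = √(2 × 0.064 × 360) = 6.79 m.

6.79 m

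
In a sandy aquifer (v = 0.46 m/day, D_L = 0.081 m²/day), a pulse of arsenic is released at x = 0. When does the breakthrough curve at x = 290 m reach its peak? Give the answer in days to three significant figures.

For the 1D instantaneous-source solution, setting ∂C/∂t = 0 at fixed x gives v²t² + 2Dt − x² = 0, so t = (√(D² + v²x²) − D)/v².
√(D² + v²x²) = √(0.081² + 0.46² × 290²) = 133.4; v² = 0.2116.
t = (133.4 − 0.081)/0.2116 = 630 days (vs. the pure-advection estimate x/v = 630 d).

630 days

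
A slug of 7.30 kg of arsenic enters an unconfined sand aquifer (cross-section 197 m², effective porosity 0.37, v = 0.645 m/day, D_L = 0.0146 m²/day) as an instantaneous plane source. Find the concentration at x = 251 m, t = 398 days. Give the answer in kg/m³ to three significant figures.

0.00288 kg/m³

For an instantaneous plane source, C(x,t) = M/(n_e·A·√(4πDt)) · exp(−(x−vt)²/(4Dt)), with n_e·A the pore (flow) area.
Plume center vt = 0.645 × 398 = 256.71 m, so the well at 251 m is 5.71 m upgradient of the peak.
√(4πDt) = 8.545 m, giving peak height M/(n_e·A·√(4πDt)) = 7.30/(0.37 × 197 × 8.545) = 0.01172 kg/m³.
(x−vt)²/(4Dt) = (-5.71)²/(4 × 0.0146 × 398) = 1.403; exp(−1.403) = 0.2459.
C = 0.01172 × 0.2459 = 0.00288 kg/m³.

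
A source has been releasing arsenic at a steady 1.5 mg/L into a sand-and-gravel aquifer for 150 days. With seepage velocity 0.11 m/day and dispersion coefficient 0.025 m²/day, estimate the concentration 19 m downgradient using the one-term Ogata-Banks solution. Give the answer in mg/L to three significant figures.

0.271 mg/L

For a continuous step input, C/C₀ ≈ ½·erfc((x−vt)/(2√(Dt))).
vt = 0.11 × 150 = 16.5 m and 2√(Dt) = 2√(0.025 × 150) = 3.873 m.
Argument (x−vt)/(2√(Dt)) = (19 − 16.5)/3.873 = 0.6455; ½·erfc(0.6455) = 0.1807.
C = 1.5 × 0.1807 = 0.271 mg/L.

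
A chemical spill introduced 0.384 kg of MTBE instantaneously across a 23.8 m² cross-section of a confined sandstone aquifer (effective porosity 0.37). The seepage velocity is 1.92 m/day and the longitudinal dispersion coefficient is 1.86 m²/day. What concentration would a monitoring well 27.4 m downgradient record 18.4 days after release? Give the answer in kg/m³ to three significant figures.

0.00133 kg/m³

For an instantaneous plane source, C(x,t) = M/(n_e·A·√(4πDt)) · exp(−(x−vt)²/(4Dt)), with n_e·A the pore (flow) area.
Plume center vt = 1.92 × 18.4 = 35.328 m, so the well at 27.4 m is 7.928 m upgradient of the peak.
√(4πDt) = 20.74 m, giving peak height M/(n_e·A·√(4πDt)) = 0.384/(0.37 × 23.8 × 20.74) = 0.002103 kg/m³.
(x−vt)²/(4Dt) = (-7.928)²/(4 × 1.86 × 18.4) = 0.4591; exp(−0.4591) = 0.6319.
C = 0.002103 × 0.6319 = 0.00133 kg/m³.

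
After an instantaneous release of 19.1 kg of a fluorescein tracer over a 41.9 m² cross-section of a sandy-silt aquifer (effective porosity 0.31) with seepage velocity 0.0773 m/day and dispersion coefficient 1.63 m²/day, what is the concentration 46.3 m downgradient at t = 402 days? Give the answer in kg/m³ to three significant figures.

For an instantaneous plane source, C(x,t) = M/(n_e·A·√(4πDt)) · exp(−(x−vt)²/(4Dt)), with n_e·A the pore (flow) area.
Plume center vt = 0.0773 × 402 = 31.0746 m, so the well at 46.3 m is 15.2254 m downgradient of the peak.
√(4πDt) = 90.74 m, giving peak height M/(n_e·A·√(4πDt)) = 19.1/(0.31 × 41.9 × 90.74) = 0.01621 kg/m³.
(x−vt)²/(4Dt) = (15.2254)²/(4 × 1.63 × 402) = 0.08844; exp(−0.08844) = 0.9154.
C = 0.01621 × 0.9154 = 0.0148 kg/m³.

0.0148 kg/m³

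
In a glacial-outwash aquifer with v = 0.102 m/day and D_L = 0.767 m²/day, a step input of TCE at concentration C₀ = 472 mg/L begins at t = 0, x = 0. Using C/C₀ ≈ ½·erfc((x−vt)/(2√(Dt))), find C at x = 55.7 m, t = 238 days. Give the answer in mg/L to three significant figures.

23.6 mg/L

For a continuous step input, C/C₀ ≈ ½·erfc((x−vt)/(2√(Dt))).
vt = 0.102 × 238 = 24.276 m and 2√(Dt) = 2√(0.767 × 238) = 27.02 m.
Argument (x−vt)/(2√(Dt)) = (55.7 − 24.276)/27.02 = 1.163; ½·erfc(1.163) = 0.05001.
C = 472 × 0.05001 = 23.6 mg/L.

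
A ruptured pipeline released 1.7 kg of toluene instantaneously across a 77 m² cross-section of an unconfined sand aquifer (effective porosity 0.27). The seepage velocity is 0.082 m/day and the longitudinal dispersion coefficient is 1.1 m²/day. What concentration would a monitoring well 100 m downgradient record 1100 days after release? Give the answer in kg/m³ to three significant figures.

0.000650 kg/m³

For an instantaneous plane source, C(x,t) = M/(n_e·A·√(4πDt)) · exp(−(x−vt)²/(4Dt)), with n_e·A the pore (flow) area.
Plume center vt = 0.082 × 1100 = 90.2 m, so the well at 100 m is 9.8 m downgradient of the peak.
√(4πDt) = 123.3 m, giving peak height M/(n_e·A·√(4πDt)) = 1.7/(0.27 × 77 × 123.3) = 0.0006632 kg/m³.
(x−vt)²/(4Dt) = (9.8)²/(4 × 1.1 × 1100) = 0.01984; exp(−0.01984) = 0.9804.
C = 0.0006632 × 0.9804 = 0.000650 kg/m³.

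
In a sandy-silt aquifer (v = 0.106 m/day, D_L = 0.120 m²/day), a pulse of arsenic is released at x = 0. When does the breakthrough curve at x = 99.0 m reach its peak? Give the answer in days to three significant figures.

923 days

For the 1D instantaneous-source solution, setting ∂C/∂t = 0 at fixed x gives v²t² + 2Dt − x² = 0, so t = (√(D² + v²x²) − D)/v².
√(D² + v²x²) = √(0.120² + 0.106² × 99.0²) = 10.49; v² = 0.011236.
t = (10.49 − 0.120)/0.011236 = 923 days (vs. the pure-advection estimate x/v = 934 d).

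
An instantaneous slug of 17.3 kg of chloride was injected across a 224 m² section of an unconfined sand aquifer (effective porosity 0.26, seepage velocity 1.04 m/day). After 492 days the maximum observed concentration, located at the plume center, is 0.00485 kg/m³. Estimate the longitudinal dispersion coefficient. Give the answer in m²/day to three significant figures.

At the plume center C_max = M/(n_e·A·√(4πDt)), so D = M²/(4πt·(n_e·A·C_max)²).
n_e·A·C_max = 0.26 × 224 × 0.00485 = 0.2825 kg/m.
D = 17.3²/(4π × 492 × 0.2825²) = 0.607 m²/day.

0.607 m²/day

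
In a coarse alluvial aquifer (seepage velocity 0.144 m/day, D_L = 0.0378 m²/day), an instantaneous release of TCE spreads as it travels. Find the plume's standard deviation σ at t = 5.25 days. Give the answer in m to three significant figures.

Dispersive spreading gives a Gaussian with σ² = 2Dt; advection only shifts the center.
σ = √(2 × 0.0378 × 5.25) = 0.630 m.

0.630 m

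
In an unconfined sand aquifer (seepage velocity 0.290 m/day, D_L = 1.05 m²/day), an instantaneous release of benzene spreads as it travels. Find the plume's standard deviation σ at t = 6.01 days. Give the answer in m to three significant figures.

Dispersive spreading gives a Gaussian with σ² = 2Dt; advection only shifts the center.
σ = √(2 × 1.05 × 6.01) = 3.55 m.

3.55 m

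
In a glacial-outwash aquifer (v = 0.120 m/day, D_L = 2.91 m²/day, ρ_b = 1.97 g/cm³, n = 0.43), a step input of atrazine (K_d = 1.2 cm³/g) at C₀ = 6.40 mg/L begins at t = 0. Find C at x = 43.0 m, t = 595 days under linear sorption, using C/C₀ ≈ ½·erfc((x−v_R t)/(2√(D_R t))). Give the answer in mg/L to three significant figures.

0.530 mg/L

Retardation factor R = 1 + ρ_b·K_d/n = 1 + 1.97 × 1.2/0.43 = 6.498.
Sorption retards both mechanisms: v_R = v/R = 0.01847 m/day, D_R = D/R = 0.4478 m²/day.
v_R·t = 0.01847 × 595 = 10.98965 m; 2√(D_R t) = 32.65 m; argument = (43.0 − 10.98965)/32.65 = 0.9804.
C = C₀ × ½·erfc(0.9804) = 6.40 × 0.08280 = 0.530 mg/L.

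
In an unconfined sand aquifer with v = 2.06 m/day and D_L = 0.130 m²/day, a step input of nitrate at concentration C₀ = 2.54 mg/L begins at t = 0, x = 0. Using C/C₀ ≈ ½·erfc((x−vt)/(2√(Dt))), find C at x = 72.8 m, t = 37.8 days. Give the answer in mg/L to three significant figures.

For a continuous step input, C/C₀ ≈ ½·erfc((x−vt)/(2√(Dt))).
vt = 2.06 × 37.8 = 77.868 m and 2√(Dt) = 2√(0.130 × 37.8) = 4.434 m.
Argument (x−vt)/(2√(Dt)) = (72.8 − 77.868)/4.434 = -1.143; ½·erfc(-1.143) = 0.9470.
C = 2.54 × 0.9470 = 2.41 mg/L.

2.41 mg/L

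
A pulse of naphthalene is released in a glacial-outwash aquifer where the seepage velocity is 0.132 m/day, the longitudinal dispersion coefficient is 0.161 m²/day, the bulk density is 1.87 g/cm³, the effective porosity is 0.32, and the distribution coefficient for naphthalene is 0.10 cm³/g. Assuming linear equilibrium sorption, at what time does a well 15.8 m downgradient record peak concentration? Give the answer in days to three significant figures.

Retardation factor R = 1 + ρ_b·K_d/n = 1 + 1.87 × 0.10/0.32 = 1.584.
Sorption retards both mechanisms: v_R = v/R = 0.08333 m/day, D_R = D/R = 0.1016 m²/day.
Peak time from v_R²t² + 2D_R t − x² = 0: t = (√(D_R² + v_R²x²) − D_R)/v_R².
√(D_R² + v_R²x²) = √(0.1016² + 0.08333² × 15.8²) = 1.321; v_R² = 0.006944.
t = (1.321 − 0.1016)/0.006944 = 176 days.

176 days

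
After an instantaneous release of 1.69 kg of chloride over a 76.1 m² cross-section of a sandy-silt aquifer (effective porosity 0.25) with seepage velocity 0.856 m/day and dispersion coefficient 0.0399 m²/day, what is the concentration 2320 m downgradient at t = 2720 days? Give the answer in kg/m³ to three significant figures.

For an instantaneous plane source, C(x,t) = M/(n_e·A·√(4πDt)) · exp(−(x−vt)²/(4Dt)), with n_e·A the pore (flow) area.
Plume center vt = 0.856 × 2720 = 2328.32 m, so the well at 2320 m is 8.32 m upgradient of the peak.
√(4πDt) = 36.93 m, giving peak height M/(n_e·A·√(4πDt)) = 1.69/(0.25 × 76.1 × 36.93) = 0.002405 kg/m³.
(x−vt)²/(4Dt) = (-8.32)²/(4 × 0.0399 × 2720) = 0.1595; exp(−0.1595) = 0.8526.
C = 0.002405 × 0.8526 = 0.00205 kg/m³.

0.00205 kg/m³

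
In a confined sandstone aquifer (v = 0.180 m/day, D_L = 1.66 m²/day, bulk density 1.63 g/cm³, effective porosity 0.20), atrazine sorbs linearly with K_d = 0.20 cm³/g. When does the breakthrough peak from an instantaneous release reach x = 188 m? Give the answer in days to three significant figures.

2620 days

Retardation factor R = 1 + ρ_b·K_d/n = 1 + 1.63 × 0.20/0.20 = 2.630.
Sorption retards both mechanisms: v_R = v/R = 0.06844 m/day, D_R = D/R = 0.6312 m²/day.
Peak time from v_R²t² + 2D_R t − x² = 0: t = (√(D_R² + v_R²x²) − D_R)/v_R².
√(D_R² + v_R²x²) = √(0.6312² + 0.06844² × 188²) = 12.88; v_R² = 0.004684.
t = (12.88 − 0.6312)/0.004684 = 2620 days.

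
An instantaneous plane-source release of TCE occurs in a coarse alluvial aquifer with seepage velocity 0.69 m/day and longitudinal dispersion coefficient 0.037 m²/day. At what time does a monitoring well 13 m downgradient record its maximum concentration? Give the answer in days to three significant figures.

For the 1D instantaneous-source solution, setting ∂C/∂t = 0 at fixed x gives v²t² + 2Dt − x² = 0, so t = (√(D² + v²x²) − D)/v².
√(D² + v²x²) = √(0.037² + 0.69² × 13²) = 8.970; v² = 0.4761.
t = (8.970 − 0.037)/0.4761 = 18.8 days (vs. the pure-advection estimate x/v = 18.8 d).

18.8 days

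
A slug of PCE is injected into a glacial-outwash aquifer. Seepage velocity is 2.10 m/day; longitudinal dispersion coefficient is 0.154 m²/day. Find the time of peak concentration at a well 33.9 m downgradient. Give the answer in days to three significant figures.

16.1 days

For the 1D instantaneous-source solution, setting ∂C/∂t = 0 at fixed x gives v²t² + 2Dt − x² = 0, so t = (√(D² + v²x²) − D)/v².
√(D² + v²x²) = √(0.154² + 2.10² × 33.9²) = 71.19; v² = 4.41.
t = (71.19 − 0.154)/4.41 = 16.1 days (vs. the pure-advection estimate x/v = 16.1 d).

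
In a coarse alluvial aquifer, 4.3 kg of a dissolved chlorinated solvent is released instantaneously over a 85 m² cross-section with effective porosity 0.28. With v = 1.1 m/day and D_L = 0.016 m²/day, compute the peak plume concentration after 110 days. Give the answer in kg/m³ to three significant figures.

0.0384 kg/m³

The peak of an instantaneous 1D plume sits at x = vt; there the Gaussian factor is 1 and C_max = M/(n_e·A·√(4πDt)), where n_e·A is the pore area the mass is dissolved in.
√(4πDt) = √(4π × 0.016 × 110) = 4.703 m, so C_max = 4.3/(0.28 × 85 × 4.703) = 0.0384 kg/m³.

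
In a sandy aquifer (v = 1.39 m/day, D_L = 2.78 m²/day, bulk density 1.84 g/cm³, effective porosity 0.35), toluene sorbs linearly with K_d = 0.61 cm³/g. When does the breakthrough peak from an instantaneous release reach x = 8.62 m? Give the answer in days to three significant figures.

20.7 days

Retardation factor R = 1 + ρ_b·K_d/n = 1 + 1.84 × 0.61/0.35 = 4.207.
Sorption retards both mechanisms: v_R = v/R = 0.3304 m/day, D_R = D/R = 0.6608 m²/day.
Peak time from v_R²t² + 2D_R t − x² = 0: t = (√(D_R² + v_R²x²) − D_R)/v_R².
√(D_R² + v_R²x²) = √(0.6608² + 0.3304² × 8.62²) = 2.924; v_R² = 0.1092.
t = (2.924 − 0.6608)/0.1092 = 20.7 days.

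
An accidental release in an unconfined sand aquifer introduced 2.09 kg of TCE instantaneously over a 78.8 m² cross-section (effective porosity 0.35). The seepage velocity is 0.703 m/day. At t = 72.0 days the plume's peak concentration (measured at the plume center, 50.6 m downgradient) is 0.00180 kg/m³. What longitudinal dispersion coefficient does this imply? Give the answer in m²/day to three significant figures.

1.96 m²/day

At the plume center C_max = M/(n_e·A·√(4πDt)), so D = M²/(4πt·(n_e·A·C_max)²).
n_e·A·C_max = 0.35 × 78.8 × 0.00180 = 0.04964 kg/m.
D = 2.09²/(4π × 72.0 × 0.04964²) = 1.96 m²/day.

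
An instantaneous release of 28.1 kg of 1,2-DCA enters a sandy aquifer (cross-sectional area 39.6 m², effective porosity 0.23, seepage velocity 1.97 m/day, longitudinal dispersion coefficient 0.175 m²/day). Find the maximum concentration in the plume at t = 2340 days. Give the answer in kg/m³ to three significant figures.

0.0430 kg/m³

The peak of an instantaneous 1D plume sits at x = vt; there the Gaussian factor is 1 and C_max = M/(n_e·A·√(4πDt)), where n_e·A is the pore area the mass is dissolved in.
√(4πDt) = √(4π × 0.175 × 2340) = 71.74 m, so C_max = 28.1/(0.23 × 39.6 × 71.74) = 0.0430 kg/m³.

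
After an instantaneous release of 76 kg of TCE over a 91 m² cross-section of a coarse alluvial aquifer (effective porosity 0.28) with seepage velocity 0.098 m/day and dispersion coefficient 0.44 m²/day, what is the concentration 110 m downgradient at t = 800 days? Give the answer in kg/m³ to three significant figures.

0.0221 kg/m³

For an instantaneous plane source, C(x,t) = M/(n_e·A·√(4πDt)) · exp(−(x−vt)²/(4Dt)), with n_e·A the pore (flow) area.
Plume center vt = 0.098 × 800 = 78.4 m, so the well at 110 m is 31.6 m downgradient of the peak.
√(4πDt) = 66.51 m, giving peak height M/(n_e·A·√(4πDt)) = 76/(0.28 × 91 × 66.51) = 0.04485 kg/m³.
(x−vt)²/(4Dt) = (31.6)²/(4 × 0.44 × 800) = 0.7092; exp(−0.7092) = 0.4920.
C = 0.04485 × 0.4920 = 0.0221 kg/m³.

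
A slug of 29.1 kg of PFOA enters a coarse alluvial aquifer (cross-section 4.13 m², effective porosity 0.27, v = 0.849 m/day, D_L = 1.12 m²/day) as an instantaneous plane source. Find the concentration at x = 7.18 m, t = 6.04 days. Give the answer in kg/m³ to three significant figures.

2.42 kg/m³

For an instantaneous plane source, C(x,t) = M/(n_e·A·√(4πDt)) · exp(−(x−vt)²/(4Dt)), with n_e·A the pore (flow) area.
Plume center vt = 0.849 × 6.04 = 5.12796 m, so the well at 7.18 m is 2.05204 m downgradient of the peak.
√(4πDt) = 9.220 m, giving peak height M/(n_e·A·√(4πDt)) = 29.1/(0.27 × 4.13 × 9.220) = 2.830 kg/m³.
(x−vt)²/(4Dt) = (2.05204)²/(4 × 1.12 × 6.04) = 0.1556; exp(−0.1556) = 0.8559.
C = 2.830 × 0.8559 = 2.42 kg/m³.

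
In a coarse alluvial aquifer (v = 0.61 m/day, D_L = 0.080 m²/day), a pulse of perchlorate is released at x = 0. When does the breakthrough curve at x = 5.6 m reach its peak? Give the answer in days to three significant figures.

For the 1D instantaneous-source solution, setting ∂C/∂t = 0 at fixed x gives v²t² + 2Dt − x² = 0, so t = (√(D² + v²x²) − D)/v².
√(D² + v²x²) = √(0.080² + 0.61² × 5.6²) = 3.417; v² = 0.3721.
t = (3.417 − 0.080)/0.3721 = 8.97 days (vs. the pure-advection estimate x/v = 9.18 d).

8.97 days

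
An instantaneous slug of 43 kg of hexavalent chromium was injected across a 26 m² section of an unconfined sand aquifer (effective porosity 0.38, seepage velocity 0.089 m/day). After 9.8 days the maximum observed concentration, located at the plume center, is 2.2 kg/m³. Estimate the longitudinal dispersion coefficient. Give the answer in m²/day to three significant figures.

At the plume center C_max = M/(n_e·A·√(4πDt)), so D = M²/(4πt·(n_e·A·C_max)²).
n_e·A·C_max = 0.38 × 26 × 2.2 = 21.74 kg/m.
D = 43²/(4π × 9.8 × 21.74²) = 0.0318 m²/day.

0.0318 m²/day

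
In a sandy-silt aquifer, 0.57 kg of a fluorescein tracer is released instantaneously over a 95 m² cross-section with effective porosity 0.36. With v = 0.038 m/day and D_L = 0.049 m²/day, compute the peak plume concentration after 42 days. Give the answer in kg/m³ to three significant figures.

0.00328 kg/m³

The peak of an instantaneous 1D plume sits at x = vt; there the Gaussian factor is 1 and C_max = M/(n_e·A·√(4πDt)), where n_e·A is the pore area the mass is dissolved in.
√(4πDt) = √(4π × 0.049 × 42) = 5.085 m, so C_max = 0.57/(0.36 × 95 × 5.085) = 0.00328 kg/m³.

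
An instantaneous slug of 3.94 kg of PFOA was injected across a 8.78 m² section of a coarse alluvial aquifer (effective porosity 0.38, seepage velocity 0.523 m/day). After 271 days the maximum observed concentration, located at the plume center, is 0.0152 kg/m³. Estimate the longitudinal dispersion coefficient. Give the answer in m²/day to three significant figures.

At the plume center C_max = M/(n_e·A·√(4πDt)), so D = M²/(4πt·(n_e·A·C_max)²).
n_e·A·C_max = 0.38 × 8.78 × 0.0152 = 0.05071 kg/m.
D = 3.94²/(4π × 271 × 0.05071²) = 1.77 m²/day.

1.77 m²/day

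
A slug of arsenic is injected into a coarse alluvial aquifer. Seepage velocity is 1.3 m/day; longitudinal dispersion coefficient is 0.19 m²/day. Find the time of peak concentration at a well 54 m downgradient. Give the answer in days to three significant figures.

For the 1D instantaneous-source solution, setting ∂C/∂t = 0 at fixed x gives v²t² + 2Dt − x² = 0, so t = (√(D² + v²x²) − D)/v².
√(D² + v²x²) = √(0.19² + 1.3² × 54²) = 70.20; v² = 1.69.
t = (70.20 − 0.19)/1.69 = 41.4 days (vs. the pure-advection estimate x/v = 41.5 d).

41.4 days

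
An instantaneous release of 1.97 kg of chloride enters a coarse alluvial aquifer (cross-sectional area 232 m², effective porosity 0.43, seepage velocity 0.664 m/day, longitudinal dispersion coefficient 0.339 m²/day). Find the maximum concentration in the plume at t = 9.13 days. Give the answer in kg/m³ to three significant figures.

0.00317 kg/m³

The peak of an instantaneous 1D plume sits at x = vt; there the Gaussian factor is 1 and C_max = M/(n_e·A·√(4πDt)), where n_e·A is the pore area the mass is dissolved in.
√(4πDt) = √(4π × 0.339 × 9.13) = 6.236 m, so C_max = 1.97/(0.43 × 232 × 6.236) = 0.00317 kg/m³.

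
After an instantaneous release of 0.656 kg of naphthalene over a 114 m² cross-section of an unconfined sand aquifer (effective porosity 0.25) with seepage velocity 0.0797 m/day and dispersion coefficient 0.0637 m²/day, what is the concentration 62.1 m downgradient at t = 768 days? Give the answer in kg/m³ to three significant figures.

0.000925 kg/m³

For an instantaneous plane source, C(x,t) = M/(n_e·A·√(4πDt)) · exp(−(x−vt)²/(4Dt)), with n_e·A the pore (flow) area.
Plume center vt = 0.0797 × 768 = 61.2096 m, so the well at 62.1 m is 0.8904 m downgradient of the peak.
√(4πDt) = 24.79 m, giving peak height M/(n_e·A·√(4πDt)) = 0.656/(0.25 × 114 × 24.79) = 0.0009285 kg/m³.
(x−vt)²/(4Dt) = (0.8904)²/(4 × 0.0637 × 768) = 0.004051; exp(−0.004051) = 0.9960.
C = 0.0009285 × 0.9960 = 0.000925 kg/m³.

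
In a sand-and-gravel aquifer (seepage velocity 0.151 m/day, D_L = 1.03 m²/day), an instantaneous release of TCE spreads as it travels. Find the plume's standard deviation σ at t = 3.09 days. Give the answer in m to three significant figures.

2.52 m

Dispersive spreading gives a Gaussian with σ² = 2Dt; advection only shifts the center.
σ = √(2 × 1.03 × 3.09) = 2.52 m.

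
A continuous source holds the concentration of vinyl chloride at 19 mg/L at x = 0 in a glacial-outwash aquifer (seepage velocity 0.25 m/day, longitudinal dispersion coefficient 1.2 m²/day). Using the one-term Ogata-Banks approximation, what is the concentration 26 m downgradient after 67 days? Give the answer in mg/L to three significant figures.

4.42 mg/L

For a continuous step input, C/C₀ ≈ ½·erfc((x−vt)/(2√(Dt))).
vt = 0.25 × 67 = 16.75 m and 2√(Dt) = 2√(1.2 × 67) = 17.93 m.
Argument (x−vt)/(2√(Dt)) = (26 − 16.75)/17.93 = 0.5159; ½·erfc(0.5159) = 0.2328.
C = 19 × 0.2328 = 4.42 mg/L.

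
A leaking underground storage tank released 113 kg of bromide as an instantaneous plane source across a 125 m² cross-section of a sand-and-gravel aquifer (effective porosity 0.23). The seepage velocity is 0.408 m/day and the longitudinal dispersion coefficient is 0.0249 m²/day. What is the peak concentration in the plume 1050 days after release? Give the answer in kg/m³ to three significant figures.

The peak of an instantaneous 1D plume sits at x = vt; there the Gaussian factor is 1 and C_max = M/(n_e·A·√(4πDt)), where n_e·A is the pore area the mass is dissolved in.
√(4πDt) = √(4π × 0.0249 × 1050) = 18.13 m, so C_max = 113/(0.23 × 125 × 18.13) = 0.217 kg/m³.

0.217 kg/m³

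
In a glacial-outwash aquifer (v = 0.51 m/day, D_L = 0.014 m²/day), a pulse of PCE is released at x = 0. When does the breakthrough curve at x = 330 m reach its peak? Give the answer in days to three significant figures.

For the 1D instantaneous-source solution, setting ∂C/∂t = 0 at fixed x gives v²t² + 2Dt − x² = 0, so t = (√(D² + v²x²) − D)/v².
√(D² + v²x²) = √(0.014² + 0.51² × 330²) = 168.3; v² = 0.2601.
t = (168.3 − 0.014)/0.2601 = 647 days (vs. the pure-advection estimate x/v = 647 d).

647 days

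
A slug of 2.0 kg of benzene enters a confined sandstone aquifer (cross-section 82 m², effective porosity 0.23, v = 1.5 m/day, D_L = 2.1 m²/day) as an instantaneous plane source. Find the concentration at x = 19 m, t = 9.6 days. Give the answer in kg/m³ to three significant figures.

For an instantaneous plane source, C(x,t) = M/(n_e·A·√(4πDt)) · exp(−(x−vt)²/(4Dt)), with n_e·A the pore (flow) area.
Plume center vt = 1.5 × 9.6 = 14.4 m, so the well at 19 m is 4.6 m downgradient of the peak.
√(4πDt) = 15.92 m, giving peak height M/(n_e·A·√(4πDt)) = 2.0/(0.23 × 82 × 15.92) = 0.006661 kg/m³.
(x−vt)²/(4Dt) = (4.6)²/(4 × 2.1 × 9.6) = 0.2624; exp(−0.2624) = 0.7692.
C = 0.006661 × 0.7692 = 0.00512 kg/m³.

0.00512 kg/m³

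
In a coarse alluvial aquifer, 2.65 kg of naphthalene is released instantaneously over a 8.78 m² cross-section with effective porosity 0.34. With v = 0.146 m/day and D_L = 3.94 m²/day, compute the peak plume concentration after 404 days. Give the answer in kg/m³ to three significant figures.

0.00628 kg/m³

The peak of an instantaneous 1D plume sits at x = vt; there the Gaussian factor is 1 and C_max = M/(n_e·A·√(4πDt)), where n_e·A is the pore area the mass is dissolved in.
√(4πDt) = √(4π × 3.94 × 404) = 141.4 m, so C_max = 2.65/(0.34 × 8.78 × 141.4) = 0.00628 kg/m³.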